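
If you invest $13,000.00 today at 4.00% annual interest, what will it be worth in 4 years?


Future value formula: FV = PV × (1 + r)^t
FV = $13,000.00 × (1 + 0.04)^4
FV = $13,000.00 × 1.1698586
FV = $15,208.16

FV = PV × (1 + r)^t = $15,208.16


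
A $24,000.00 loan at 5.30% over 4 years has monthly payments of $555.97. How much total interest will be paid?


Total paid over the life of the loan = PMT × n.
Total paid = $555.97 × 48 = $26,686.56
Total interest = total paid − principal = $26,686.56 − $24,000.00 = $2,686.56

Total interest = (PMT × n) - PV = $2,686.56


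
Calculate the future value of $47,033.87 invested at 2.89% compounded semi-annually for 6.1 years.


Compound interest formula: A = P(1 + r/n)^(nt)
A = $47,033.87 × (1 + 0.0289/2)^(2 × 6.1)
Growth factor: (1 + 0.0289/2)^12.2 = 1.191280
A = $47,033.87 × 1.191280
A = $56,030.51

A = P(1 + r/n)^(nt) = $56,030.51


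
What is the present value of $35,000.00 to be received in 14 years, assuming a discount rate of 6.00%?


Present value formula: PV = FV / (1 + r)^t
PV = $35,000.00 / (1 + 0.06)^14
PV = $35,000.00 / 2.260904
PV = $15,480.53

PV = FV / (1 + r)^t = $15,480.53


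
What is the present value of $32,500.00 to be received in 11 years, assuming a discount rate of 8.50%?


Present value formula: PV = FV / (1 + r)^t
PV = $32,500.00 / (1 + 0.085)^11
PV = $32,500.00 / 2.453167
PV = $13,248.18

PV = FV / (1 + r)^t = $13,248.18


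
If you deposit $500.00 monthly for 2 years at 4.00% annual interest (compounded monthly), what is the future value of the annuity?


Future value of an ordinary annuity: FV = PMT × ((1 + r)^n − 1) / r
Monthly rate r = 0.04/12 ≈ 0.00333333, n = 24
FV = $500.00 × ((1 + 0.04/12)^24 − 1) / (0.04/12)
FV = $500.00 × 24.942888
FV = $12,471.44

FV = PMT × ((1+r)^n - 1)/r = $12,471.44


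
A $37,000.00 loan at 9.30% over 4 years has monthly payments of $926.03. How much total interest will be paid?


Total paid over the life of the loan = PMT × n.
Total paid = $926.03 × 48 = $44,449.44
Total interest = total paid − principal = $44,449.44 − $37,000.00 = $7,449.44

Total interest = (PMT × n) - PV = $7,449.44


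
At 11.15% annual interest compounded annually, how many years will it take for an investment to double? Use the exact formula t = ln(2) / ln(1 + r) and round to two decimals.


Doubling condition: (1 + r)^t = 2
Take ln of both sides: t × ln(1 + r) = ln(2)
t = ln(2) / ln(1 + r)
t = 0.693147 / 0.105710
t = 6.56

t = ln(2) / ln(1 + r) = 6.56 years


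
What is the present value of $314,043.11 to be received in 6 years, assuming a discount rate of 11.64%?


Present value formula: PV = FV / (1 + r)^t
PV = $314,043.11 / (1 + 0.1164)^6
PV = $314,043.11 / 1.93606069
PV = $162,207.27

PV = FV / (1 + r)^t = $162,207.27


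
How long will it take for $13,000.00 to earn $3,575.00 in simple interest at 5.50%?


Rearrange the simple interest formula for t:
I = P × r × t  ⇒  t = I / (P × r)
t = $3,575.00 / ($13,000.00 × 0.055)
t = 5

t = I/(P×r) = 5 years


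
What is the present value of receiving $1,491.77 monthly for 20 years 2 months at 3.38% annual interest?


Present value of an ordinary annuity: PV = PMT × (1 − (1 + r)^(−n)) / r
Monthly rate r = 0.0338/12 ≈ 0.00281667, n = 242
PV = $1,491.77 × (1 − (1 + 0.0338/12)^(−242)) / (0.0338/12)
PV = $1,491.77 × 175.286962
PV = $261,487.83

PV = PMT × (1-(1+r)^(-n))/r = $261,487.83


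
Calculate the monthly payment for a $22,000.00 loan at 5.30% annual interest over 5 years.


Loan payment formula: PMT = PV × r / (1 − (1 + r)^(−n))
Monthly rate r = 0.053/12 ≈ 0.00441667, n = 60 months
Denominator: 1 − (1 + 0.053/12)^(−60) = 0.232346
PMT = $22,000.00 × (0.053/12) / 0.232346
PMT = $418.20 per month

PMT = PV × r / (1-(1+r)^(-n)) = $418.20/month


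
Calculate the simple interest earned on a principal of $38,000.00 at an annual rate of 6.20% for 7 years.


Simple interest formula: I = P × r × t
I = $38,000.00 × 0.062 × 7
I = $16,492.00

I = P × r × t = $16,492.00


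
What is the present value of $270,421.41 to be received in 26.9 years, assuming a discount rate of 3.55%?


Present value formula: PV = FV / (1 + r)^t
PV = $270,421.41 / (1 + 0.0355)^26.9
PV = $270,421.41 / 2.55586421
PV = $105,804.29

PV = FV / (1 + r)^t = $105,804.29


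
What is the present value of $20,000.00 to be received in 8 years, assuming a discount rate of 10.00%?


Present value formula: PV = FV / (1 + r)^t
PV = $20,000.00 / (1 + 0.1)^8
PV = $20,000.00 / 2.143589
PV = $9,330.15

PV = FV / (1 + r)^t = $9,330.15


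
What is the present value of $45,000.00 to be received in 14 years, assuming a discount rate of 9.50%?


Present value formula: PV = FV / (1 + r)^t
PV = $45,000.00 / (1 + 0.095)^14
PV = $45,000.00 / 3.562851
PV = $12,630.33

PV = FV / (1 + r)^t = $12,630.33


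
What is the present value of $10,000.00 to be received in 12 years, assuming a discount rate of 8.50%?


Present value formula: PV = FV / (1 + r)^t
PV = $10,000.00 / (1 + 0.085)^12
PV = $10,000.00 / 2.661686
PV = $3,757.02

PV = FV / (1 + r)^t = $3,757.02


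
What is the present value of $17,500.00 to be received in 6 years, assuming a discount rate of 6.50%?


Present value formula: PV = FV / (1 + r)^t
PV = $17,500.00 / (1 + 0.065)^6
PV = $17,500.00 / 1.459142
PV = $11,993.35

PV = FV / (1 + r)^t = $11,993.35


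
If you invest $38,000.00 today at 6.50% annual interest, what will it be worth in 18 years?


Future value formula: FV = PV × (1 + r)^t
FV = $38,000.00 × (1 + 0.065)^18
FV = $38,000.00 × 3.1066544
FV = $118,052.87

FV = PV × (1 + r)^t = $118,052.87


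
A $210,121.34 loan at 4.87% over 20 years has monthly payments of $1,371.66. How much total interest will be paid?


Total paid over the life of the loan = PMT × n.
Total paid = $1,371.66 × 240 = $329,198.40
Total interest = total paid − principal = $329,198.40 − $210,121.34 = $119,077.06

Total interest = (PMT × n) - PV = $119,077.06


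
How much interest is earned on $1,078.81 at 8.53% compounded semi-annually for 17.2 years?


Compound interest earned = final amount − principal.
A = P(1 + r/n)^(nt) = $1,078.81 × (1 + 0.0853/2)^(2 × 17.2) = $4,538.49
Interest = A − P = $4,538.49 − $1,078.81 = $3,459.68

Interest = A - P = $3,459.68


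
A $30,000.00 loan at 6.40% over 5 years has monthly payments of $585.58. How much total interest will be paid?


Total paid over the life of the loan = PMT × n.
Total paid = $585.58 × 60 = $35,134.80
Total interest = total paid − principal = $35,134.80 − $30,000.00 = $5,134.80

Total interest = (PMT × n) - PV = $5,134.80


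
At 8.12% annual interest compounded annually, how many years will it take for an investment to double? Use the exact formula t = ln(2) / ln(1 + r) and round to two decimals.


Doubling condition: (1 + r)^t = 2
Take ln of both sides: t × ln(1 + r) = ln(2)
t = ln(2) / ln(1 + r)
t = 0.693147 / 0.078072
t = 8.88

t = ln(2) / ln(1 + r) = 8.88 years


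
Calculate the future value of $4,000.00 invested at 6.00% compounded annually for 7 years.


Compound interest formula: A = P(1 + r/n)^(nt)
A = $4,000.00 × (1 + 0.06/1)^(1 × 7)
Growth factor: (1 + 0.06/1)^7 = 1.503630
A = $4,000.00 × 1.503630
A = $6,014.52

A = P(1 + r/n)^(nt) = $6,014.52


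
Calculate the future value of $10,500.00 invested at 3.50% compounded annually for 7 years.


Compound interest formula: A = P(1 + r/n)^(nt)
A = $10,500.00 × (1 + 0.035/1)^(1 × 7)
Growth factor: (1 + 0.035/1)^7 = 1.272279
A = $10,500.00 × 1.272279
A = $13,358.93

A = P(1 + r/n)^(nt) = $13,358.93


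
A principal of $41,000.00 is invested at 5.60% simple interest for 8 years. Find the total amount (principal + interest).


Total amount formula: A = P(1 + rt) = P + P·r·t
Interest: I = P × r × t = $41,000.00 × 0.056 × 8 = $18,368.00
A = P + I = $41,000.00 + $18,368.00 = $59,368.00

A = P + I = P(1 + rt) = $59,368.00


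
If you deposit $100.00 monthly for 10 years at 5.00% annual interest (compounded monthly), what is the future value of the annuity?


Future value of an ordinary annuity: FV = PMT × ((1 + r)^n − 1) / r
Monthly rate r = 0.05/12 ≈ 0.00416667, n = 120
FV = $100.00 × ((1 + 0.05/12)^120 − 1) / (0.05/12)
FV = $100.00 × 155.282279
FV = $15,528.23

FV = PMT × ((1+r)^n - 1)/r = $15,528.23


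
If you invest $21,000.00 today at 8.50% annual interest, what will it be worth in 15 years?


Future value formula: FV = PV × (1 + r)^t
FV = $21,000.00 × (1 + 0.085)^15
FV = $21,000.00 × 3.399743
FV = $71,394.60

FV = PV × (1 + r)^t = $71,394.60


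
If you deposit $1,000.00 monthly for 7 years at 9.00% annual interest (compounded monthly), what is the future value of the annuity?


Future value of an ordinary annuity: FV = PMT × ((1 + r)^n − 1) / r
Monthly rate r = 0.09/12 = 0.0075, n = 84
FV = $1,000.00 × ((1 + 0.09/12)^84 − 1) / (0.09/12)
FV = $1,000.00 × 116.426928
FV = $116,426.93

FV = PMT × ((1+r)^n - 1)/r = $116,426.93


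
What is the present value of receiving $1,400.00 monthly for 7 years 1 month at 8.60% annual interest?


Present value of an ordinary annuity: PV = PMT × (1 − (1 + r)^(−n)) / r
Monthly rate r = 0.086/12 ≈ 0.00716667, n = 85
PV = $1,400.00 × (1 − (1 + 0.086/12)^(−85)) / (0.086/12)
PV = $1,400.00 × 63.490251
PV = $88,886.35

PV = PMT × (1-(1+r)^(-n))/r = $88,886.35


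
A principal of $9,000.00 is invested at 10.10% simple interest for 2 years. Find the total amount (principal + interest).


Total amount formula: A = P(1 + rt) = P + P·r·t
Interest: I = P × r × t = $9,000.00 × 0.101 × 2 = $1,818.00
A = P + I = $9,000.00 + $1,818.00 = $10,818.00

A = P + I = P(1 + rt) = $10,818.00


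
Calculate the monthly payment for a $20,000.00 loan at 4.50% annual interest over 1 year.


Loan payment formula: PMT = PV × r / (1 − (1 + r)^(−n))
Monthly rate r = 0.045/12 = 0.00375, n = 12 months
Denominator: 1 − (1 + 0.045/12)^(−12) = 0.043922
PMT = $20,000.00 × (0.045/12) / 0.043922
PMT = $1,707.57 per month

PMT = PV × r / (1-(1+r)^(-n)) = $1,707.57/month


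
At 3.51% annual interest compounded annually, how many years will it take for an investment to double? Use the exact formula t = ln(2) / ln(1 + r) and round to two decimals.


Doubling condition: (1 + r)^t = 2
Take ln of both sides: t × ln(1 + r) = ln(2)
t = ln(2) / ln(1 + r)
t = 0.693147 / 0.034498
t = 20.09

t = ln(2) / ln(1 + r) = 20.09 years


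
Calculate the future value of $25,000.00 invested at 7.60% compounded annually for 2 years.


Compound interest formula: A = P(1 + r/n)^(nt)
A = $25,000.00 × (1 + 0.076/1)^(1 × 2)
Growth factor: (1 + 0.076/1)^2 = 1.157776
A = $25,000.00 × 1.157776
A = $28,944.40

A = P(1 + r/n)^(nt) = $28,944.40


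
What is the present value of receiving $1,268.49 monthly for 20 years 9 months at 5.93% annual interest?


Present value of an ordinary annuity: PV = PMT × (1 − (1 + r)^(−n)) / r
Monthly rate r = 0.0593/12 ≈ 0.00494167, n = 249
PV = $1,268.49 × (1 − (1 + 0.0593/12)^(−249)) / (0.0593/12)
PV = $1,268.49 × 143.060958
PV = $181,471.39

PV = PMT × (1-(1+r)^(-n))/r = $181,471.39


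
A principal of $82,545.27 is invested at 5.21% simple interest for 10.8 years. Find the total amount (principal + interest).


Total amount formula: A = P(1 + rt) = P + P·r·t
Interest: I = P × r × t = $82,545.27 × 0.0521 × 10.8 = $46,446.57
A = P + I = $82,545.27 + $46,446.57 = $128,991.84

A = P + I = P(1 + rt) = $128,991.84


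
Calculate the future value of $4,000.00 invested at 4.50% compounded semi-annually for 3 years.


Compound interest formula: A = P(1 + r/n)^(nt)
A = $4,000.00 × (1 + 0.045/2)^(2 × 3)
Growth factor: (1 + 0.045/2)^6 = 1.142825
A = $4,000.00 × 1.142825
A = $4,571.30

A = P(1 + r/n)^(nt) = $4,571.30


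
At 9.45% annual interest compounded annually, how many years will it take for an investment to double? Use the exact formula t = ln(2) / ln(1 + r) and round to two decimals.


Doubling condition: (1 + r)^t = 2
Take ln of both sides: t × ln(1 + r) = ln(2)
t = ln(2) / ln(1 + r)
t = 0.693147 / 0.090298
t = 7.68

t = ln(2) / ln(1 + r) = 7.68 years


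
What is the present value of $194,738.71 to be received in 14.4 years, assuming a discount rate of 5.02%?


Present value formula: PV = FV / (1 + r)^t
PV = $194,738.71 / (1 + 0.0502)^14.4
PV = $194,738.71 / 2.0244964
PV = $96,191.19

PV = FV / (1 + r)^t = $96,191.19


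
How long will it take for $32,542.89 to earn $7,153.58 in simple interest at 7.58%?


Rearrange the simple interest formula for t:
I = P × r × t  ⇒  t = I / (P × r)
t = $7,153.58 / ($32,542.89 × 0.0758)
t = 2.9

t = I/(P×r) = 2.9 years


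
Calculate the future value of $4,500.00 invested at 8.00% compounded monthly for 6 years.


Compound interest formula: A = P(1 + r/n)^(nt)
A = $4,500.00 × (1 + 0.08/12)^(12 × 6)
Growth factor: (1 + 0.08/12)^72 = 1.613502
A = $4,500.00 × 1.613502
A = $7,260.76

A = P(1 + r/n)^(nt) = $7,260.76


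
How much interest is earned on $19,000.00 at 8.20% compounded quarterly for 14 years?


Compound interest earned = final amount − principal.
A = P(1 + r/n)^(nt) = $19,000.00 × (1 + 0.082/4)^(4 × 14) = $59,194.60
Interest = A − P = $59,194.60 − $19,000.00 = $40,194.60

Interest = A - P = $40,194.60


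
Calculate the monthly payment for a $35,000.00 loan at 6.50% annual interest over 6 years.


Loan payment formula: PMT = PV × r / (1 − (1 + r)^(−n))
Monthly rate r = 0.065/12 ≈ 0.00541667, n = 72 months
Denominator: 1 − (1 + 0.065/12)^(−72) = 0.322230
PMT = $35,000.00 × (0.065/12) / 0.322230
PMT = $588.35 per month

PMT = PV × r / (1-(1+r)^(-n)) = $588.35/month


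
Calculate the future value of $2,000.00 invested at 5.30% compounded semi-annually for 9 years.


Compound interest formula: A = P(1 + r/n)^(nt)
A = $2,000.00 × (1 + 0.053/2)^(2 × 9)
Growth factor: (1 + 0.053/2)^18 = 1.601257
A = $2,000.00 × 1.601257
A = $3,202.51

A = P(1 + r/n)^(nt) = $3,202.51


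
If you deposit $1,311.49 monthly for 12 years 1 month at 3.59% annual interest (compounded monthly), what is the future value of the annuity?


Future value of an ordinary annuity: FV = PMT × ((1 + r)^n − 1) / r
Monthly rate r = 0.0359/12 ≈ 0.00299167, n = 145
FV = $1,311.49 × ((1 + 0.0359/12)^145 − 1) / (0.0359/12)
FV = $1,311.49 × 181.202803
FV = $237,645.66

FV = PMT × ((1+r)^n - 1)/r = $237,645.66


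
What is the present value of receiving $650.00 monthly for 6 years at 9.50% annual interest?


Present value of an ordinary annuity: PV = PMT × (1 − (1 + r)^(−n)) / r
Monthly rate r = 0.095/12 ≈ 0.00791667, n = 72
PV = $650.00 × (1 − (1 + 0.095/12)^(−72)) / (0.095/12)
PV = $650.00 × 54.720488
PV = $35,568.32

PV = PMT × (1-(1+r)^(-n))/r = $35,568.32


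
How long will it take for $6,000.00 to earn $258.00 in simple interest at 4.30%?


Rearrange the simple interest formula for t:
I = P × r × t  ⇒  t = I / (P × r)
t = $258.00 / ($6,000.00 × 0.043)
t = 1

t = I/(P×r) = 1 year


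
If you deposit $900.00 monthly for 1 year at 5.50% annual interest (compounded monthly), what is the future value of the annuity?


Future value of an ordinary annuity: FV = PMT × ((1 + r)^n − 1) / r
Monthly rate r = 0.055/12 ≈ 0.00458333, n = 12
FV = $900.00 × ((1 + 0.055/12)^12 − 1) / (0.055/12)
FV = $900.00 × 12.307170
FV = $11,076.45

FV = PMT × ((1+r)^n - 1)/r = $11,076.45


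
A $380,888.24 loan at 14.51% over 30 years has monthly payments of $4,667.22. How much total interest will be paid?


Total paid over the life of the loan = PMT × n.
Total paid = $4,667.22 × 360 = $1,680,199.20
Total interest = total paid − principal = $1,680,199.20 − $380,888.24 = $1,299,310.96

Total interest = (PMT × n) - PV = $1,299,310.96


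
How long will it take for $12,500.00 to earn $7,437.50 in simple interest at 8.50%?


Rearrange the simple interest formula for t:
I = P × r × t  ⇒  t = I / (P × r)
t = $7,437.50 / ($12,500.00 × 0.085)
t = 7

t = I/(P×r) = 7 years


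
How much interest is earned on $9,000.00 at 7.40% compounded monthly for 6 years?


Compound interest earned = final amount − principal.
A = P(1 + r/n)^(nt) = $9,000.00 × (1 + 0.074/12)^(12 × 6) = $14,011.26
Interest = A − P = $14,011.26 − $9,000.00 = $5,011.26

Interest = A - P = $5,011.26


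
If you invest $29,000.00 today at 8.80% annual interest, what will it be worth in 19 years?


Future value formula: FV = PV × (1 + r)^t
FV = $29,000.00 × (1 + 0.088)^19
FV = $29,000.00 × 4.9653402
FV = $143,994.87

FV = PV × (1 + r)^t = $143,994.87


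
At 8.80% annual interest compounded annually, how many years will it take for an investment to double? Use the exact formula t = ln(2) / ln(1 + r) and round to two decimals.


Doubling condition: (1 + r)^t = 2
Take ln of both sides: t × ln(1 + r) = ln(2)
t = ln(2) / ln(1 + r)
t = 0.693147 / 0.084341
t = 8.22

t = ln(2) / ln(1 + r) = 8.22 years


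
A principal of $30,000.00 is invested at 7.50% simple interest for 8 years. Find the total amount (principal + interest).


Total amount formula: A = P(1 + rt) = P + P·r·t
Interest: I = P × r × t = $30,000.00 × 0.075 × 8 = $18,000.00
A = P + I = $30,000.00 + $18,000.00 = $48,000.00

A = P + I = P(1 + rt) = $48,000.00


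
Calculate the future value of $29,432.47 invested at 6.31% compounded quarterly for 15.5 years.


Compound interest formula: A = P(1 + r/n)^(nt)
A = $29,432.47 × (1 + 0.0631/4)^(4 × 15.5)
Growth factor: (1 + 0.0631/4)^62 = 2.6390416
A = $29,432.47 × 2.6390416
A = $77,673.51

A = P(1 + r/n)^(nt) = $77,673.51


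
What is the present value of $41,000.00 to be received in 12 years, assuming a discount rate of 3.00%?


Present value formula: PV = FV / (1 + r)^t
PV = $41,000.00 / (1 + 0.03)^12
PV = $41,000.00 / 1.42576089
PV = $28,756.58

PV = FV / (1 + r)^t = $28,756.58


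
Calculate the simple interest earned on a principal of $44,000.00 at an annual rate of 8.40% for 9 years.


Simple interest formula: I = P × r × t
I = $44,000.00 × 0.084 × 9
I = $33,264.00

I = P × r × t = $33,264.00


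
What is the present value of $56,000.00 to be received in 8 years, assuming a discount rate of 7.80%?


Present value formula: PV = FV / (1 + r)^t
PV = $56,000.00 / (1 + 0.078)^8
PV = $56,000.00 / 1.823686
PV = $30,707.04

PV = FV / (1 + r)^t = $30,707.04


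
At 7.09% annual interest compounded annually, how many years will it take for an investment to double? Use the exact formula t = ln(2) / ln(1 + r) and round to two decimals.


Doubling condition: (1 + r)^t = 2
Take ln of both sides: t × ln(1 + r) = ln(2)
t = ln(2) / ln(1 + r)
t = 0.693147 / 0.068499
t = 10.12

t = ln(2) / ln(1 + r) = 10.12 years


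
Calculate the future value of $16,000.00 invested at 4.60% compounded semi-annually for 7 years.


Compound interest formula: A = P(1 + r/n)^(nt)
A = $16,000.00 × (1 + 0.046/2)^(2 × 7)
Growth factor: (1 + 0.046/2)^14 = 1.374861
A = $16,000.00 × 1.374861
A = $21,997.78

A = P(1 + r/n)^(nt) = $21,997.78


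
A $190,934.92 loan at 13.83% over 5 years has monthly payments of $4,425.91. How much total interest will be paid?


Total paid over the life of the loan = PMT × n.
Total paid = $4,425.91 × 60 = $265,554.60
Total interest = total paid − principal = $265,554.60 − $190,934.92 = $74,619.68

Total interest = (PMT × n) - PV = $74,619.68


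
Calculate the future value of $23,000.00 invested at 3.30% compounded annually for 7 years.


Compound interest formula: A = P(1 + r/n)^(nt)
A = $23,000.00 × (1 + 0.033/1)^(1 × 7)
Growth factor: (1 + 0.033/1)^7 = 1.255169
A = $23,000.00 × 1.255169
A = $28,868.89

A = P(1 + r/n)^(nt) = $28,868.89


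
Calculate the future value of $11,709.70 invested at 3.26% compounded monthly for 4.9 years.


Compound interest formula: A = P(1 + r/n)^(nt)
A = $11,709.70 × (1 + 0.0326/12)^(12 × 4.9)
Growth factor: (1 + 0.0326/12)^58.8 = 1.1729517
A = $11,709.70 × 1.1729517
A = $13,734.91

A = P(1 + r/n)^(nt) = $13,734.91


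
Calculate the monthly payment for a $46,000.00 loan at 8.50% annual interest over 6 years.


Loan payment formula: PMT = PV × r / (1 − (1 + r)^(−n))
Monthly rate r = 0.085/12 ≈ 0.00708333, n = 72 months
Denominator: 1 − (1 + 0.085/12)^(−72) = 0.398424
PMT = $46,000.00 × (0.085/12) / 0.398424
PMT = $817.81 per month

PMT = PV × r / (1-(1+r)^(-n)) = $817.81/month


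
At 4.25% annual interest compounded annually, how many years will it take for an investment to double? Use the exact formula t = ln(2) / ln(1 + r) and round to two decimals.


Doubling condition: (1 + r)^t = 2
Take ln of both sides: t × ln(1 + r) = ln(2)
t = ln(2) / ln(1 + r)
t = 0.693147 / 0.041622
t = 16.65

t = ln(2) / ln(1 + r) = 16.65 years


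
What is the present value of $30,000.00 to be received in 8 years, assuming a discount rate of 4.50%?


Present value formula: PV = FV / (1 + r)^t
PV = $30,000.00 / (1 + 0.045)^8
PV = $30,000.00 / 1.422101
PV = $21,095.55

PV = FV / (1 + r)^t = $21,095.55


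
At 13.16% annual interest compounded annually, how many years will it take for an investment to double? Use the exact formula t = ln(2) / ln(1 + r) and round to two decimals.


Doubling condition: (1 + r)^t = 2
Take ln of both sides: t × ln(1 + r) = ln(2)
t = ln(2) / ln(1 + r)
t = 0.693147 / 0.123633
t = 5.61

t = ln(2) / ln(1 + r) = 5.61 years


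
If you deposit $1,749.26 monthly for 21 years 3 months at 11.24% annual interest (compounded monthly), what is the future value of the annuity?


Future value of an ordinary annuity: FV = PMT × ((1 + r)^n − 1) / r
Monthly rate r = 0.1124/12 ≈ 0.00936667, n = 255
FV = $1,749.26 × ((1 + 0.1124/12)^255 − 1) / (0.1124/12)
FV = $1,749.26 × 1043.772149
FV = $1,825,828.87

FV = PMT × ((1+r)^n - 1)/r = $1,825,828.87


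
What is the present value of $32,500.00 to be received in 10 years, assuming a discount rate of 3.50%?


Present value formula: PV = FV / (1 + r)^t
PV = $32,500.00 / (1 + 0.035)^10
PV = $32,500.00 / 1.410599
PV = $23,039.86

PV = FV / (1 + r)^t = $23,039.86


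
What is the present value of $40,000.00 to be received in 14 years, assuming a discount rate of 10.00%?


Present value formula: PV = FV / (1 + r)^t
PV = $40,000.00 / (1 + 0.1)^14
PV = $40,000.00 / 3.797498
PV = $10,533.25

PV = FV / (1 + r)^t = $10,533.25


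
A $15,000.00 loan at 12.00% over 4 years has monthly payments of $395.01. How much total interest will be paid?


Total paid over the life of the loan = PMT × n.
Total paid = $395.01 × 48 = $18,960.48
Total interest = total paid − principal = $18,960.48 − $15,000.00 = $3,960.48

Total interest = (PMT × n) - PV = $3,960.48


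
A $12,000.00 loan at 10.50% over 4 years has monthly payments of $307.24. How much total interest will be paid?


Total paid over the life of the loan = PMT × n.
Total paid = $307.24 × 48 = $14,747.52
Total interest = total paid − principal = $14,747.52 − $12,000.00 = $2,747.52

Total interest = (PMT × n) - PV = $2,747.52


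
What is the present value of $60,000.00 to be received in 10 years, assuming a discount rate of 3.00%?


Present value formula: PV = FV / (1 + r)^t
PV = $60,000.00 / (1 + 0.03)^10
PV = $60,000.00 / 1.3439164
PV = $44,645.63

PV = FV / (1 + r)^t = $44,645.63


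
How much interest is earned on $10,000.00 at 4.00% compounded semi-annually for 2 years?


Compound interest earned = final amount − principal.
A = P(1 + r/n)^(nt) = $10,000.00 × (1 + 0.04/2)^(2 × 2) = $10,824.32
Interest = A − P = $10,824.32 − $10,000.00 = $824.32

Interest = A - P = $824.32


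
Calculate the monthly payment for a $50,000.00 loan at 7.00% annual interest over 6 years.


Loan payment formula: PMT = PV × r / (1 − (1 + r)^(−n))
Monthly rate r = 0.07/12 ≈ 0.00583333, n = 72 months
Denominator: 1 − (1 + 0.07/12)^(−72) = 0.342151
PMT = $50,000.00 × (0.07/12) / 0.342151
PMT = $852.45 per month

PMT = PV × r / (1-(1+r)^(-n)) = $852.45/month


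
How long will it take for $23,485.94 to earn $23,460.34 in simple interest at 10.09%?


Rearrange the simple interest formula for t:
I = P × r × t  ⇒  t = I / (P × r)
t = $23,460.34 / ($23,485.94 × 0.1009)
t = 9.9

t = I/(P×r) = 9.9 years


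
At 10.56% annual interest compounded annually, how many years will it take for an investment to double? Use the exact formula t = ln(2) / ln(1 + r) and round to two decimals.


Doubling condition: (1 + r)^t = 2
Take ln of both sides: t × ln(1 + r) = ln(2)
t = ln(2) / ln(1 + r)
t = 0.693147 / 0.100388
t = 6.90

t = ln(2) / ln(1 + r) = 6.90 years


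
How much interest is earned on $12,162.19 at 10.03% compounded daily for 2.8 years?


Compound interest earned = final amount − principal.
A = P(1 + r/n)^(nt) = $12,162.19 × (1 + 0.1003/365)^(365 × 2.8) = $16,105.06
Interest = A − P = $16,105.06 − $12,162.19 = $3,942.87

Interest = A - P = $3,942.87


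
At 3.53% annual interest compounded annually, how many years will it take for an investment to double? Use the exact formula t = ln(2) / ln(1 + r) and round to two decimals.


Doubling condition: (1 + r)^t = 2
Take ln of both sides: t × ln(1 + r) = ln(2)
t = ln(2) / ln(1 + r)
t = 0.693147 / 0.034691
t = 19.98

t = ln(2) / ln(1 + r) = 19.98 years


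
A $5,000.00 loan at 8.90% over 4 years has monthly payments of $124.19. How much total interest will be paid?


Total paid over the life of the loan = PMT × n.
Total paid = $124.19 × 48 = $5,961.12
Total interest = total paid − principal = $5,961.12 − $5,000.00 = $961.12

Total interest = (PMT × n) - PV = $961.12


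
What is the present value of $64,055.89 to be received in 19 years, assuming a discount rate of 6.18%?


Present value formula: PV = FV / (1 + r)^t
PV = $64,055.89 / (1 + 0.0618)^19
PV = $64,055.89 / 3.1247243
PV = $20,499.69

PV = FV / (1 + r)^t = $20,499.69


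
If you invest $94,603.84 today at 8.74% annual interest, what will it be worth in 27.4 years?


Future value formula: FV = PV × (1 + r)^t
FV = $94,603.84 × (1 + 0.0874)^27.4
FV = $94,603.84 × 9.93270656
FV = $939,672.18

FV = PV × (1 + r)^t = $939,672.18


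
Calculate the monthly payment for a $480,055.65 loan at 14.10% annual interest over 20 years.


Loan payment formula: PMT = PV × r / (1 − (1 + r)^(−n))
Monthly rate r = 0.141/12 = 0.01175, n = 240 months
Denominator: 1 − (1 + 0.141/12)^(−240) = 0.939406
PMT = $480,055.65 × (0.141/12) / 0.939406
PMT = $6,004.49 per month

PMT = PV × r / (1-(1+r)^(-n)) = $6,004.49/month


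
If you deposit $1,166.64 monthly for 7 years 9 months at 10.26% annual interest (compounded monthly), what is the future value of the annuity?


Future value of an ordinary annuity: FV = PMT × ((1 + r)^n − 1) / r
Monthly rate r = 0.1026/12 = 0.00855, n = 93
FV = $1,166.64 × ((1 + 0.1026/12)^93 − 1) / (0.1026/12)
FV = $1,166.64 × 141.204662
FV = $164,735.01

FV = PMT × ((1+r)^n - 1)/r = $164,735.01


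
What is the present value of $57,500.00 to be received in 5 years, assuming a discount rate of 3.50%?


Present value formula: PV = FV / (1 + r)^t
PV = $57,500.00 / (1 + 0.035)^5
PV = $57,500.00 / 1.1876863
PV = $48,413.46

PV = FV / (1 + r)^t = $48,413.46


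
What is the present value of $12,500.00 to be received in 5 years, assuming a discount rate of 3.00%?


Present value formula: PV = FV / (1 + r)^t
PV = $12,500.00 / (1 + 0.03)^5
PV = $12,500.00 / 1.159274
PV = $10,782.61

PV = FV / (1 + r)^t = $10,782.61


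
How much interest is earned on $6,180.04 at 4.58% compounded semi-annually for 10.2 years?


Compound interest earned = final amount − principal.
A = P(1 + r/n)^(nt) = $6,180.04 × (1 + 0.0458/2)^(2 × 10.2) = $9,808.17
Interest = A − P = $9,808.17 − $6,180.04 = $3,628.13

Interest = A - P = $3,628.13


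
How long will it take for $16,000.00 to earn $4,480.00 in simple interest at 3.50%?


Rearrange the simple interest formula for t:
I = P × r × t  ⇒  t = I / (P × r)
t = $4,480.00 / ($16,000.00 × 0.035)
t = 8

t = I/(P×r) = 8 years


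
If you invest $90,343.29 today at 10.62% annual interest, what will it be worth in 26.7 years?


Future value formula: FV = PV × (1 + r)^t
FV = $90,343.29 × (1 + 0.1062)^26.7
FV = $90,343.29 × 14.8033008
FV = $1,337,378.90

FV = PV × (1 + r)^t = $1,337,378.90


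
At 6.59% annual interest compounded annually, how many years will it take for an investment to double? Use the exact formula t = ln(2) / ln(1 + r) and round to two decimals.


Doubling condition: (1 + r)^t = 2
Take ln of both sides: t × ln(1 + r) = ln(2)
t = ln(2) / ln(1 + r)
t = 0.693147 / 0.063820
t = 10.86

t = ln(2) / ln(1 + r) = 10.86 years


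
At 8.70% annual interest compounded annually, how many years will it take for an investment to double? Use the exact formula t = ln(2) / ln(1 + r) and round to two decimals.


Doubling condition: (1 + r)^t = 2
Take ln of both sides: t × ln(1 + r) = ln(2)
t = ln(2) / ln(1 + r)
t = 0.693147 / 0.083422
t = 8.31

t = ln(2) / ln(1 + r) = 8.31 years


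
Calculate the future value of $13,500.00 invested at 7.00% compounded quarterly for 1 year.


Compound interest formula: A = P(1 + r/n)^(nt)
A = $13,500.00 × (1 + 0.07/4)^(4 × 1)
Growth factor: (1 + 0.07/4)^4 = 1.071859
A = $13,500.00 × 1.071859
A = $14,470.10

A = P(1 + r/n)^(nt) = $14,470.10


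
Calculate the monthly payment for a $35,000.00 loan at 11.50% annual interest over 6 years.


Loan payment formula: PMT = PV × r / (1 − (1 + r)^(−n))
Monthly rate r = 0.115/12 ≈ 0.00958333, n = 72 months
Denominator: 1 − (1 + 0.115/12)^(−72) = 0.496773
PMT = $35,000.00 × (0.115/12) / 0.496773
PMT = $675.19 per month

PMT = PV × r / (1-(1+r)^(-n)) = $675.19/month


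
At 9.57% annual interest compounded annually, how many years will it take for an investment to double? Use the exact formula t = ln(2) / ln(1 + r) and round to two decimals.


Doubling condition: (1 + r)^t = 2
Take ln of both sides: t × ln(1 + r) = ln(2)
t = ln(2) / ln(1 + r)
t = 0.693147 / 0.091393
t = 7.58

t = ln(2) / ln(1 + r) = 7.58 years


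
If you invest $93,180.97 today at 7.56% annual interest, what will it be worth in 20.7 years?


Future value formula: FV = PV × (1 + r)^t
FV = $93,180.97 × (1 + 0.0756)^20.7
FV = $93,180.97 × 4.5203434
FV = $421,209.98

FV = PV × (1 + r)^t = $421,209.98


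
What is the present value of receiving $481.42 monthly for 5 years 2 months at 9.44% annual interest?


Present value of an ordinary annuity: PV = PMT × (1 − (1 + r)^(−n)) / r
Monthly rate r = 0.0944/12 ≈ 0.00786667, n = 62
PV = $481.42 × (1 − (1 + 0.0944/12)^(−62)) / (0.0944/12)
PV = $481.42 × 48.916588
PV = $23,549.42

PV = PMT × (1-(1+r)^(-n))/r = $23,549.42


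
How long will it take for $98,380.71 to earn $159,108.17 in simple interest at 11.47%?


Rearrange the simple interest formula for t:
I = P × r × t  ⇒  t = I / (P × r)
t = $159,108.17 / ($98,380.71 × 0.1147)
t = 14.1

t = I/(P×r) = 14.1 years


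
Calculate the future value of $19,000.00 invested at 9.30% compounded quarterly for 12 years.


Compound interest formula: A = P(1 + r/n)^(nt)
A = $19,000.00 × (1 + 0.093/4)^(4 × 12)
Growth factor: (1 + 0.093/4)^48 = 3.0138675
A = $19,000.00 × 3.0138675
A = $57,263.48

A = P(1 + r/n)^(nt) = $57,263.48


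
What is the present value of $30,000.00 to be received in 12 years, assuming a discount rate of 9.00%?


Present value formula: PV = FV / (1 + r)^t
PV = $30,000.00 / (1 + 0.09)^12
PV = $30,000.00 / 2.812665
PV = $10,666.04

PV = FV / (1 + r)^t = $10,666.04


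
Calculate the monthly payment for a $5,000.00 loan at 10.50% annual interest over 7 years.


Loan payment formula: PMT = PV × r / (1 − (1 + r)^(−n))
Monthly rate r = 0.105/12 = 0.00875, n = 84 months
Denominator: 1 − (1 + 0.105/12)^(−84) = 0.518959
PMT = $5,000.00 × (0.105/12) / 0.518959
PMT = $84.30 per month

PMT = PV × r / (1-(1+r)^(-n)) = $84.30/month


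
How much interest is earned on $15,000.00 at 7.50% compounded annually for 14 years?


Compound interest earned = final amount − principal.
A = P(1 + r/n)^(nt) = $15,000.00 × (1 + 0.075/1)^(1 × 14) = $41,286.66
Interest = A − P = $41,286.66 − $15,000.00 = $26,286.66

Interest = A - P = $26,286.66


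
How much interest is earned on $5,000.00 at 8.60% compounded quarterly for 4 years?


Compound interest earned = final amount − principal.
A = P(1 + r/n)^(nt) = $5,000.00 × (1 + 0.086/4)^(4 × 4) = $7,027.23
Interest = A − P = $7,027.23 − $5,000.00 = $2,027.23

Interest = A - P = $2,027.23


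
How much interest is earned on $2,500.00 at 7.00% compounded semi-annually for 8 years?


Compound interest earned = final amount − principal.
A = P(1 + r/n)^(nt) = $2,500.00 × (1 + 0.07/2)^(2 × 8) = $4,334.97
Interest = A − P = $4,334.97 − $2,500.00 = $1,834.97

Interest = A - P = $1,834.97


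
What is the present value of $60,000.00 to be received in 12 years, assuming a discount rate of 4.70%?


Present value formula: PV = FV / (1 + r)^t
PV = $60,000.00 / (1 + 0.047)^12
PV = $60,000.00 / 1.7352425
PV = $34,577.30

PV = FV / (1 + r)^t = $34,577.30


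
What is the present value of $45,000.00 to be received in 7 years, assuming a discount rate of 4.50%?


Present value formula: PV = FV / (1 + r)^t
PV = $45,000.00 / (1 + 0.045)^7
PV = $45,000.00 / 1.360862
PV = $33,067.28

PV = FV / (1 + r)^t = $33,067.28


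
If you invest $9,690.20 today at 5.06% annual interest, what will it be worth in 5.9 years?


Future value formula: FV = PV × (1 + r)^t
FV = $9,690.20 × (1 + 0.0506)^5.9
FV = $9,690.20 × 1.338076
FV = $12,966.22

FV = PV × (1 + r)^t = $12,966.22


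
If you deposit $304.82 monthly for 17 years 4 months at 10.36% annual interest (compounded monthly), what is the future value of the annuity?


Future value of an ordinary annuity: FV = PMT × ((1 + r)^n − 1) / r
Monthly rate r = 0.1036/12 ≈ 0.00863333, n = 208
FV = $304.82 × ((1 + 0.1036/12)^208 − 1) / (0.1036/12)
FV = $304.82 × 576.560782
FV = $175,747.26

FV = PMT × ((1+r)^n - 1)/r = $175,747.26


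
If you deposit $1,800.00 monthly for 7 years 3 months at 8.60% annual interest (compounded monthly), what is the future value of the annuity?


Future value of an ordinary annuity: FV = PMT × ((1 + r)^n − 1) / r
Monthly rate r = 0.086/12 ≈ 0.00716667, n = 87
FV = $1,800.00 × ((1 + 0.086/12)^87 − 1) / (0.086/12)
FV = $1,800.00 × 120.181718
FV = $216,327.09

FV = PMT × ((1+r)^n - 1)/r = $216,327.09


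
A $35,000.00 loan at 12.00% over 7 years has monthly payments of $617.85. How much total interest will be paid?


Total paid over the life of the loan = PMT × n.
Total paid = $617.85 × 84 = $51,899.40
Total interest = total paid − principal = $51,899.40 − $35,000.00 = $16,899.40

Total interest = (PMT × n) - PV = $16,899.40


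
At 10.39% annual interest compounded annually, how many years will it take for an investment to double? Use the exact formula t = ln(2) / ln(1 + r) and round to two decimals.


Doubling condition: (1 + r)^t = 2
Take ln of both sides: t × ln(1 + r) = ln(2)
t = ln(2) / ln(1 + r)
t = 0.693147 / 0.098849
t = 7.01

t = ln(2) / ln(1 + r) = 7.01 years


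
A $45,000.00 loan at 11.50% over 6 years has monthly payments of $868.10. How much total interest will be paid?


Total paid over the life of the loan = PMT × n.
Total paid = $868.10 × 72 = $62,503.20
Total interest = total paid − principal = $62,503.20 − $45,000.00 = $17,503.20

Total interest = (PMT × n) - PV = $17,503.20


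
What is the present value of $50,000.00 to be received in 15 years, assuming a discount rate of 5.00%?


Present value formula: PV = FV / (1 + r)^t
PV = $50,000.00 / (1 + 0.05)^15
PV = $50,000.00 / 2.0789282
PV = $24,050.85

PV = FV / (1 + r)^t = $24,050.85


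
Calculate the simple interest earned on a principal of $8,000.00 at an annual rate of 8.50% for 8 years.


Simple interest formula: I = P × r × t
I = $8,000.00 × 0.085 × 8
I = $5,440.00

I = P × r × t = $5,440.00


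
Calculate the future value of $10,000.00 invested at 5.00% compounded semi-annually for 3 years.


Compound interest formula: A = P(1 + r/n)^(nt)
A = $10,000.00 × (1 + 0.05/2)^(2 × 3)
Growth factor: (1 + 0.05/2)^6 = 1.159693
A = $10,000.00 × 1.159693
A = $11,596.93

A = P(1 + r/n)^(nt) = $11,596.93


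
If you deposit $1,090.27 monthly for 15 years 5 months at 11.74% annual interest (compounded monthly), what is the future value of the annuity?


Future value of an ordinary annuity: FV = PMT × ((1 + r)^n − 1) / r
Monthly rate r = 0.1174/12 ≈ 0.00978333, n = 185
FV = $1,090.27 × ((1 + 0.1174/12)^185 − 1) / (0.1174/12)
FV = $1,090.27 × 516.841204
FV = $563,496.46

FV = PMT × ((1+r)^n - 1)/r = $563,496.46


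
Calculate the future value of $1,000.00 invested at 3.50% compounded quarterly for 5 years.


Compound interest formula: A = P(1 + r/n)^(nt)
A = $1,000.00 × (1 + 0.035/4)^(4 × 5)
Growth factor: (1 + 0.035/4)^20 = 1.190340
A = $1,000.00 × 1.190340
A = $1,190.34

A = P(1 + r/n)^(nt) = $1,190.34


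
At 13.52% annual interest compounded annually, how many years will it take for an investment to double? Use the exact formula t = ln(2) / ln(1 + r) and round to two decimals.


Doubling condition: (1 + r)^t = 2
Take ln of both sides: t × ln(1 + r) = ln(2)
t = ln(2) / ln(1 + r)
t = 0.693147 / 0.126809
t = 5.47

t = ln(2) / ln(1 + r) = 5.47 years


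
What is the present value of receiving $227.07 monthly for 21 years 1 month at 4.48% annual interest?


Present value of an ordinary annuity: PV = PMT × (1 − (1 + r)^(−n)) / r
Monthly rate r = 0.0448/12 ≈ 0.00373333, n = 253
PV = $227.07 × (1 − (1 + 0.0448/12)^(−253)) / (0.0448/12)
PV = $227.07 × 163.514596
PV = $37,129.26

PV = PMT × (1-(1+r)^(-n))/r = $37,129.26


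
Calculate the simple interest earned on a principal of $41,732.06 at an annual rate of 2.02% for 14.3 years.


Simple interest formula: I = P × r × t
I = $41,732.06 × 0.0202 × 14.3
I = $12,054.72

I = P × r × t = $12,054.72


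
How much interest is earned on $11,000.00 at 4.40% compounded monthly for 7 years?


Compound interest earned = final amount − principal.
A = P(1 + r/n)^(nt) = $11,000.00 × (1 + 0.044/12)^(12 × 7) = $14,959.28
Interest = A − P = $14,959.28 − $11,000.00 = $3,959.28

Interest = A - P = $3,959.28


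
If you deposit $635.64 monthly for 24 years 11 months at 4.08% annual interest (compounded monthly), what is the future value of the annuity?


Future value of an ordinary annuity: FV = PMT × ((1 + r)^n − 1) / r
Monthly rate r = 0.0408/12 = 0.0034, n = 299
FV = $635.64 × ((1 + 0.0408/12)^299 − 1) / (0.0408/12)
FV = $635.64 × 517.358940
FV = $328,854.04

FV = PMT × ((1+r)^n - 1)/r = $328,854.04


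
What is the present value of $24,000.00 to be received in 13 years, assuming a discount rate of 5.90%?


Present value formula: PV = FV / (1 + r)^t
PV = $24,000.00 / (1 + 0.059)^13
PV = $24,000.00 / 2.106917
PV = $11,391.05

PV = FV / (1 + r)^t = $11,391.05


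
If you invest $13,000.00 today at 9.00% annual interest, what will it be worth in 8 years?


Future value formula: FV = PV × (1 + r)^t
FV = $13,000.00 × (1 + 0.09)^8
FV = $13,000.00 × 1.9925626
FV = $25,903.31

FV = PV × (1 + r)^t = $25,903.31


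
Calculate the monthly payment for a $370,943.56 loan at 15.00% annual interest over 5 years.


Loan payment formula: PMT = PV × r / (1 − (1 + r)^(−n))
Monthly rate r = 0.15/12 = 0.0125, n = 60 months
Denominator: 1 − (1 + 0.15/12)^(−60) = 0.5254324
PMT = $370,943.56 × (0.15/12) / 0.5254324
PMT = $8,824.72 per month

PMT = PV × r / (1-(1+r)^(-n)) = $8,824.72/month


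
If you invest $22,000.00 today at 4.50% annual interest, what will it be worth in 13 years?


Future value formula: FV = PV × (1 + r)^t
FV = $22,000.00 × (1 + 0.045)^13
FV = $22,000.00 × 1.772196
FV = $38,988.31

FV = PV × (1 + r)^t = $38,988.31
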